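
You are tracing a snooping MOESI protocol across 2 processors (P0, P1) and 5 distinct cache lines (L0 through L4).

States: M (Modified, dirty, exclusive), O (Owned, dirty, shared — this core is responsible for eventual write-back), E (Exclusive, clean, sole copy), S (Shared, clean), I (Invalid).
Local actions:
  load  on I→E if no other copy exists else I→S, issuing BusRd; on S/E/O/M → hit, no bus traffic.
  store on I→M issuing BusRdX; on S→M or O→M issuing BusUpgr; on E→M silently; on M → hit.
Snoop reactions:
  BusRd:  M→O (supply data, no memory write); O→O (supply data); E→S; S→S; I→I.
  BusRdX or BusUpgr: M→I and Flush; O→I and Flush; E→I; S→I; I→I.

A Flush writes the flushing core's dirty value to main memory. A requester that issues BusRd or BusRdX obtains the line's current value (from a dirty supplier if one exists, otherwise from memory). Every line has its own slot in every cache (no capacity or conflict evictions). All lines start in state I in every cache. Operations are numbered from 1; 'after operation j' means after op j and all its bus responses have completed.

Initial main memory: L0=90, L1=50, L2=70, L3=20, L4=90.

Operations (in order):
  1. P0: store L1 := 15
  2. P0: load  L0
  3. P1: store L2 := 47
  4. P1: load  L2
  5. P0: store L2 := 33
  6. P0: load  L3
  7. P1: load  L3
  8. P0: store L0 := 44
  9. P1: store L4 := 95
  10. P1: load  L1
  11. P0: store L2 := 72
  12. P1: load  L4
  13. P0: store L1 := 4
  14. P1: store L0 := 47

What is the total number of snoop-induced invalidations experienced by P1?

invalidations = 2

[1] P0: store L1 := 15 | P0:M(15), P1:I | bus: BusRdX
[2] P0: load  L0 | P0:E(90), P1:I | bus: BusRd
[3] P1: store L2 := 47 | P0:I, P1:M(47) | bus: BusRdX
[4] P1: load  L2 | P0:I, P1:M(47) | bus: none
[5] P0: store L2 := 33 | P0:M(33), P1:I | bus: BusRdX,Flush
[6] P0: load  L3 | P0:E(20), P1:I | bus: BusRd
[7] P1: load  L3 | P0:S(20), P1:S(20) | bus: BusRd
[8] P0: store L0 := 44 | P0:M(44), P1:I | bus: none
[9] P1: store L4 := 95 | P0:I, P1:M(95) | bus: BusRdX
[10] P1: load  L1 | P0:O(15), P1:S(15) | bus: BusRd
[11] P0: store L2 := 72 | P0:M(72), P1:I | bus: none
[12] P1: load  L4 | P0:I, P1:M(95) | bus: none
[13] P0: store L1 := 4 | P0:M(4), P1:I | bus: BusUpgr
[14] P1: store L0 := 47 | P0:I, P1:M(47) | bus: BusRdX,Flush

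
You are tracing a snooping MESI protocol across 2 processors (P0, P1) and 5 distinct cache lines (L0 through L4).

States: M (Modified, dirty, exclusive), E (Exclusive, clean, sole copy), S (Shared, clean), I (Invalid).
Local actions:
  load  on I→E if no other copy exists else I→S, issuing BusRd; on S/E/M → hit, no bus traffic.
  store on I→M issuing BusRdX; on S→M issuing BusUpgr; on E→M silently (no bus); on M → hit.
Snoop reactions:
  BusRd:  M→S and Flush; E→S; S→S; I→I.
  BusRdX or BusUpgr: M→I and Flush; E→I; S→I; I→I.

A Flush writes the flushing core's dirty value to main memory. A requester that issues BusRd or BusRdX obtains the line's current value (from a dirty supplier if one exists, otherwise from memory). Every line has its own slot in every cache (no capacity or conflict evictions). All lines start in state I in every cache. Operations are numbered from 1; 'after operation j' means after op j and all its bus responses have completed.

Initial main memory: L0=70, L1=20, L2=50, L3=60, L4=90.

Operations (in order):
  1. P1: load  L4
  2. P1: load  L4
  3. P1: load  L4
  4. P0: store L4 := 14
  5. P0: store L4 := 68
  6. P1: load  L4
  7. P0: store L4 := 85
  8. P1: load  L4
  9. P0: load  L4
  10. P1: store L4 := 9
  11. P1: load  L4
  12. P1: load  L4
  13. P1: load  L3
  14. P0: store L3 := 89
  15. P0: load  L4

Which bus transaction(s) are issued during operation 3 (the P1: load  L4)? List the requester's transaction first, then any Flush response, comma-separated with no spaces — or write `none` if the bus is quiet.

  op1 P1: load  L4 → I/E on L4; bus BusRd; mem=90
  op2 P1: load  L4 → I/E on L4; bus (none); mem=90
  op3 P1: load  L4 → I/E on L4; bus (none); mem=90
  op4 P0: store L4 := 14 → M/I on L4; bus BusRdX; mem=90
  op5 P0: store L4 := 68 → M/I on L4; bus (none); mem=90
  op6 P1: load  L4 → S/S on L4; bus BusRd Flush; mem=68
  op7 P0: store L4 := 85 → M/I on L4; bus BusUpgr; mem=68
  op8 P1: load  L4 → S/S on L4; bus BusRd Flush; mem=85
  op9 P0: load  L4 → S/S on L4; bus (none); mem=85
  op10 P1: store L4 := 9 → I/M on L4; bus BusUpgr; mem=85
  op11 P1: load  L4 → I/M on L4; bus (none); mem=85
  op12 P1: load  L4 → I/M on L4; bus (none); mem=85
  op13 P1: load  L3 → I/E on L3; bus BusRd; mem=60
  op14 P0: store L3 := 89 → M/I on L3; bus BusRdX; mem=60
  op15 P0: load  L4 → S/S on L4; bus BusRd Flush; mem=9

bus = none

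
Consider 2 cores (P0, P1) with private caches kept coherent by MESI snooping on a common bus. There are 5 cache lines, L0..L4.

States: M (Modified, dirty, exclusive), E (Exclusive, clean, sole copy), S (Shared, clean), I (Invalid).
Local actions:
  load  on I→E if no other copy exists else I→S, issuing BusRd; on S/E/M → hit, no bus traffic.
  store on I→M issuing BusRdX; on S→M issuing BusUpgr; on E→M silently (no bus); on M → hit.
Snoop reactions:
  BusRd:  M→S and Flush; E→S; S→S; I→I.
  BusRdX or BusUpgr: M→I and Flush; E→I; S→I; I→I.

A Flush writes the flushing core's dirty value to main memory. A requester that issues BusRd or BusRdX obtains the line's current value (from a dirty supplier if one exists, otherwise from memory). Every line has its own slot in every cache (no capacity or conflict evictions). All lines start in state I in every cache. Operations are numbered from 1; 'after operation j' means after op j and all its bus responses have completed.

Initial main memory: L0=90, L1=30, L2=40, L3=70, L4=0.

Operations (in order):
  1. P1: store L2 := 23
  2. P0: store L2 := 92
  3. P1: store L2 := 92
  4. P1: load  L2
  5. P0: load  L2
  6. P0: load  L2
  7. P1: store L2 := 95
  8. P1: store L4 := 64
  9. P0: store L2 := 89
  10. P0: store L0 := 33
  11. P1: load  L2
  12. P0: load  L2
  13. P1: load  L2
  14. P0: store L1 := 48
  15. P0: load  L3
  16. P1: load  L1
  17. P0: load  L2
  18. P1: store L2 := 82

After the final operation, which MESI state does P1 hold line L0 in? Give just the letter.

state = I

1. P1: store L2 := 23  bus=[BusRdX]  L2: P0=I P1=M  mem[L2]=40
2. P0: store L2 := 92  bus=[BusRdX,Flush]  L2: P0=M P1=I  mem[L2]=23
3. P1: store L2 := 92  bus=[BusRdX,Flush]  L2: P0=I P1=M  mem[L2]=92
4. P1: load  L2  bus=[-]  L2: P0=I P1=M  mem[L2]=92
5. P0: load  L2  bus=[BusRd,Flush]  L2: P0=S P1=S  mem[L2]=92
6. P0: load  L2  bus=[-]  L2: P0=S P1=S  mem[L2]=92
7. P1: store L2 := 95  bus=[BusUpgr]  L2: P0=I P1=M  mem[L2]=92
8. P1: store L4 := 64  bus=[BusRdX]  L4: P0=I P1=M  mem[L4]=0
9. P0: store L2 := 89  bus=[BusRdX,Flush]  L2: P0=M P1=I  mem[L2]=95
10. P0: store L0 := 33  bus=[BusRdX]  L0: P0=M P1=I  mem[L0]=90
11. P1: load  L2  bus=[BusRd,Flush]  L2: P0=S P1=S  mem[L2]=89
12. P0: load  L2  bus=[-]  L2: P0=S P1=S  mem[L2]=89
13. P1: load  L2  bus=[-]  L2: P0=S P1=S  mem[L2]=89
14. P0: store L1 := 48  bus=[BusRdX]  L1: P0=M P1=I  mem[L1]=30
15. P0: load  L3  bus=[BusRd]  L3: P0=E P1=I  mem[L3]=70
16. P1: load  L1  bus=[BusRd,Flush]  L1: P0=S P1=S  mem[L1]=48
17. P0: load  L2  bus=[-]  L2: P0=S P1=S  mem[L2]=89
18. P1: store L2 := 82  bus=[BusUpgr]  L2: P0=I P1=M  mem[L2]=89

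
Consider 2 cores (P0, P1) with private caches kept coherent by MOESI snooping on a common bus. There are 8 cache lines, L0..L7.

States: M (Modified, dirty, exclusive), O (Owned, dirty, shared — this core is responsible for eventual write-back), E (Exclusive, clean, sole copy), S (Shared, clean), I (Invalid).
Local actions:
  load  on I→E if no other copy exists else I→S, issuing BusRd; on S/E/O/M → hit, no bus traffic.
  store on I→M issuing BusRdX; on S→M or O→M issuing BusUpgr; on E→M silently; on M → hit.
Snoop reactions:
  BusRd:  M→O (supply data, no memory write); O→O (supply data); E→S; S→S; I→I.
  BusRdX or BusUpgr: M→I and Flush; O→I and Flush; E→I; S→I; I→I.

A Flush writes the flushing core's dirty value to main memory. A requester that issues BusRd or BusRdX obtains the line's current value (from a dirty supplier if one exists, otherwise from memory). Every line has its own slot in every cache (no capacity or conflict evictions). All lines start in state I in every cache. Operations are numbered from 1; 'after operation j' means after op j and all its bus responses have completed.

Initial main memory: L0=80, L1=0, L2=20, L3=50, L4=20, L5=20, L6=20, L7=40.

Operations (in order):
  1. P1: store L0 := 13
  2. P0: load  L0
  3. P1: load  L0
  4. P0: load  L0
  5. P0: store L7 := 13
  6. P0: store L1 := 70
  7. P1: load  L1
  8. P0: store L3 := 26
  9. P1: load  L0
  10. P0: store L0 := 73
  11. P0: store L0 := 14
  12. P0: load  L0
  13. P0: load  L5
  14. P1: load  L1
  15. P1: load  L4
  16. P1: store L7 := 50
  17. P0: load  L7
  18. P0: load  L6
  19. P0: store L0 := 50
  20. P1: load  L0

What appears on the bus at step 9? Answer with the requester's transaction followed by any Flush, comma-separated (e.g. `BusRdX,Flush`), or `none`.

bus = none

1. P1: store L0 := 13  bus=[BusRdX]  L0: P0=I P1=M  mem[L0]=80
2. P0: load  L0  bus=[BusRd]  L0: P0=S P1=O  mem[L0]=80
3. P1: load  L0  bus=[-]  L0: P0=S P1=O  mem[L0]=80
4. P0: load  L0  bus=[-]  L0: P0=S P1=O  mem[L0]=80
5. P0: store L7 := 13  bus=[BusRdX]  L7: P0=M P1=I  mem[L7]=40
6. P0: store L1 := 70  bus=[BusRdX]  L1: P0=M P1=I  mem[L1]=0
7. P1: load  L1  bus=[BusRd]  L1: P0=O P1=S  mem[L1]=0
8. P0: store L3 := 26  bus=[BusRdX]  L3: P0=M P1=I  mem[L3]=50
9. P1: load  L0  bus=[-]  L0: P0=S P1=O  mem[L0]=80
10. P0: store L0 := 73  bus=[BusUpgr,Flush]  L0: P0=M P1=I  mem[L0]=13
11. P0: store L0 := 14  bus=[-]  L0: P0=M P1=I  mem[L0]=13
12. P0: load  L0  bus=[-]  L0: P0=M P1=I  mem[L0]=13
13. P0: load  L5  bus=[BusRd]  L5: P0=E P1=I  mem[L5]=20
14. P1: load  L1  bus=[-]  L1: P0=O P1=S  mem[L1]=0
15. P1: load  L4  bus=[BusRd]  L4: P0=I P1=E  mem[L4]=20
16. P1: store L7 := 50  bus=[BusRdX,Flush]  L7: P0=I P1=M  mem[L7]=13
17. P0: load  L7  bus=[BusRd]  L7: P0=S P1=O  mem[L7]=13
18. P0: load  L6  bus=[BusRd]  L6: P0=E P1=I  mem[L6]=20
19. P0: store L0 := 50  bus=[-]  L0: P0=M P1=I  mem[L0]=13
20. P1: load  L0  bus=[BusRd]  L0: P0=O P1=S  mem[L0]=13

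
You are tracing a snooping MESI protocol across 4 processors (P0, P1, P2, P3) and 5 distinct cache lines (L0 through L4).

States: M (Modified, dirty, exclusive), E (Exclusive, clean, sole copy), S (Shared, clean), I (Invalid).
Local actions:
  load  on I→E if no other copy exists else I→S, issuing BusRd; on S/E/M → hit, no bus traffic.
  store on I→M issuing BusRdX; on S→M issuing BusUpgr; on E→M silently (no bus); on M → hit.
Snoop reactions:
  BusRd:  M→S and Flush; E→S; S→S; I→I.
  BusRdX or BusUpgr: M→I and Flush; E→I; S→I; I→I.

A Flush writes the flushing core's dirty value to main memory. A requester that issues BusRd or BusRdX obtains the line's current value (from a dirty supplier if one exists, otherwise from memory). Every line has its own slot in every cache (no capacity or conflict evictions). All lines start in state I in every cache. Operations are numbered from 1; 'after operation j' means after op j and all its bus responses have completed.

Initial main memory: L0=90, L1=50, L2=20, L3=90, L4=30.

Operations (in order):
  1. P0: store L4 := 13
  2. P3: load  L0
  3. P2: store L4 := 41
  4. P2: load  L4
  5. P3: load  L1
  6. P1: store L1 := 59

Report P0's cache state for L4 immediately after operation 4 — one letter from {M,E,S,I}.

[1] P0: store L4 := 13 | P0:M(13), P1:I, P2:I, P3:I | bus: BusRdX
[2] P3: load  L0 | P0:I, P1:I, P2:I, P3:E(90) | bus: BusRd
[3] P2: store L4 := 41 | P0:I, P1:I, P2:M(41), P3:I | bus: BusRdX,Flush
[4] P2: load  L4 | P0:I, P1:I, P2:M(41), P3:I | bus: none
[5] P3: load  L1 | P0:I, P1:I, P2:I, P3:E(50) | bus: BusRd
[6] P1: store L1 := 59 | P0:I, P1:M(59), P2:I, P3:I | bus: BusRdX

state = I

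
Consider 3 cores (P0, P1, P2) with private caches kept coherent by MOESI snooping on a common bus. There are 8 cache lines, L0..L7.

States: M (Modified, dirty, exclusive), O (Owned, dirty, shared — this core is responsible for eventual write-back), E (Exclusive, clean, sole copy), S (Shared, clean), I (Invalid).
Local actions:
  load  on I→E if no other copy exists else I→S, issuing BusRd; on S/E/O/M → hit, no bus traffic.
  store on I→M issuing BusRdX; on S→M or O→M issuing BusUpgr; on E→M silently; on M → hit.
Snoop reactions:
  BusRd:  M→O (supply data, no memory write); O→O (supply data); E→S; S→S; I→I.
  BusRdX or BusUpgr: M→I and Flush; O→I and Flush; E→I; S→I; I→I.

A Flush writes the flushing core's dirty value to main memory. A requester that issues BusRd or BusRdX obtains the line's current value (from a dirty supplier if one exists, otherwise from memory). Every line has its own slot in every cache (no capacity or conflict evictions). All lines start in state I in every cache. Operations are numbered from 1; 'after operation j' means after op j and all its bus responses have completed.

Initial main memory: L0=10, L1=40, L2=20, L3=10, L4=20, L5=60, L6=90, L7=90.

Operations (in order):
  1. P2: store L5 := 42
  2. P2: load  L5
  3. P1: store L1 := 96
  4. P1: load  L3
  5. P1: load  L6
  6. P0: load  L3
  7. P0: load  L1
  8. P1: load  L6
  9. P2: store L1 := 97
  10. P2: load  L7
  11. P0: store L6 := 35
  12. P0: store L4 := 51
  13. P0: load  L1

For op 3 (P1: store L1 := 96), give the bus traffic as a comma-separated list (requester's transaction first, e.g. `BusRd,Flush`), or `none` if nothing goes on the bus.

bus = BusRdX

step 1: P2: store L5 := 42  ⟶  IIM  (L5)  txn=BusRdX  M[L5]=60
step 2: P2: load  L5  ⟶  IIM  (L5)  txn=∅  M[L5]=60
step 3: P1: store L1 := 96  ⟶  IMI  (L1)  txn=BusRdX  M[L1]=40
step 4: P1: load  L3  ⟶  IEI  (L3)  txn=BusRd  M[L3]=10
step 5: P1: load  L6  ⟶  IEI  (L6)  txn=BusRd  M[L6]=90
step 6: P0: load  L3  ⟶  SSI  (L3)  txn=BusRd  M[L3]=10
step 7: P0: load  L1  ⟶  SOI  (L1)  txn=BusRd  M[L1]=40
step 8: P1: load  L6  ⟶  IEI  (L6)  txn=∅  M[L6]=90
step 9: P2: store L1 := 97  ⟶  IIM  (L1)  txn=BusRdX+Flush  M[L1]=96
step 10: P2: load  L7  ⟶  IIE  (L7)  txn=BusRd  M[L7]=90
step 11: P0: store L6 := 35  ⟶  MII  (L6)  txn=BusRdX  M[L6]=90
step 12: P0: store L4 := 51  ⟶  MII  (L4)  txn=BusRdX  M[L4]=20
step 13: P0: load  L1  ⟶  SIO  (L1)  txn=BusRd  M[L1]=96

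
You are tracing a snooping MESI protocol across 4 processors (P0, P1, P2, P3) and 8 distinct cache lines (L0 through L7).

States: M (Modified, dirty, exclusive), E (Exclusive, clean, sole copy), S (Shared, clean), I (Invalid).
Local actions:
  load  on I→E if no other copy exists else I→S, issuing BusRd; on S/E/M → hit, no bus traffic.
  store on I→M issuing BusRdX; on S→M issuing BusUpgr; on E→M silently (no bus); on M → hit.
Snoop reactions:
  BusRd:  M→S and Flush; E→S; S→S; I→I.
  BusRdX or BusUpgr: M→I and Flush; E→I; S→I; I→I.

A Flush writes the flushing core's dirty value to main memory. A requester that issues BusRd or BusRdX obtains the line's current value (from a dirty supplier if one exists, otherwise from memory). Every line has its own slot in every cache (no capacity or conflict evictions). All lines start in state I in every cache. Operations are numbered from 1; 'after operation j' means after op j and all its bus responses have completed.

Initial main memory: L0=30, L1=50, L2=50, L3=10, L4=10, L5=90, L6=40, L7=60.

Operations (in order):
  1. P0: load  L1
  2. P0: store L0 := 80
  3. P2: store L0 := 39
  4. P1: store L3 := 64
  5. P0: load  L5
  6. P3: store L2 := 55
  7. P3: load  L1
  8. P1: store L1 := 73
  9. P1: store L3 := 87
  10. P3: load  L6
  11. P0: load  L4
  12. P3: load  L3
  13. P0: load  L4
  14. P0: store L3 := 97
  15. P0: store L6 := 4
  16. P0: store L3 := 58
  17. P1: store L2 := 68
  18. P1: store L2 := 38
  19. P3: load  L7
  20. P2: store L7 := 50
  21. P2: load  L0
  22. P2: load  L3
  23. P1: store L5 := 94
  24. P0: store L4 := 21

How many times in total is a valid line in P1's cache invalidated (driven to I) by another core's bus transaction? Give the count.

1. P0: load  L1  bus=[BusRd]  L1: P0=E P1=I P2=I P3=I  mem[L1]=50
2. P0: store L0 := 80  bus=[BusRdX]  L0: P0=M P1=I P2=I P3=I  mem[L0]=30
3. P2: store L0 := 39  bus=[BusRdX,Flush]  L0: P0=I P1=I P2=M P3=I  mem[L0]=80
4. P1: store L3 := 64  bus=[BusRdX]  L3: P0=I P1=M P2=I P3=I  mem[L3]=10
5. P0: load  L5  bus=[BusRd]  L5: P0=E P1=I P2=I P3=I  mem[L5]=90
6. P3: store L2 := 55  bus=[BusRdX]  L2: P0=I P1=I P2=I P3=M  mem[L2]=50
7. P3: load  L1  bus=[BusRd]  L1: P0=S P1=I P2=I P3=S  mem[L1]=50
8. P1: store L1 := 73  bus=[BusRdX]  L1: P0=I P1=M P2=I P3=I  mem[L1]=50
9. P1: store L3 := 87  bus=[-]  L3: P0=I P1=M P2=I P3=I  mem[L3]=10
10. P3: load  L6  bus=[BusRd]  L6: P0=I P1=I P2=I P3=E  mem[L6]=40
11. P0: load  L4  bus=[BusRd]  L4: P0=E P1=I P2=I P3=I  mem[L4]=10
12. P3: load  L3  bus=[BusRd,Flush]  L3: P0=I P1=S P2=I P3=S  mem[L3]=87
13. P0: load  L4  bus=[-]  L4: P0=E P1=I P2=I P3=I  mem[L4]=10
14. P0: store L3 := 97  bus=[BusRdX]  L3: P0=M P1=I P2=I P3=I  mem[L3]=87
15. P0: store L6 := 4  bus=[BusRdX]  L6: P0=M P1=I P2=I P3=I  mem[L6]=40
16. P0: store L3 := 58  bus=[-]  L3: P0=M P1=I P2=I P3=I  mem[L3]=87
17. P1: store L2 := 68  bus=[BusRdX,Flush]  L2: P0=I P1=M P2=I P3=I  mem[L2]=55
18. P1: store L2 := 38  bus=[-]  L2: P0=I P1=M P2=I P3=I  mem[L2]=55
19. P3: load  L7  bus=[BusRd]  L7: P0=I P1=I P2=I P3=E  mem[L7]=60
20. P2: store L7 := 50  bus=[BusRdX]  L7: P0=I P1=I P2=M P3=I  mem[L7]=60
21. P2: load  L0  bus=[-]  L0: P0=I P1=I P2=M P3=I  mem[L0]=80
22. P2: load  L3  bus=[BusRd,Flush]  L3: P0=S P1=I P2=S P3=I  mem[L3]=58
23. P1: store L5 := 94  bus=[BusRdX]  L5: P0=I P1=M P2=I P3=I  mem[L5]=90
24. P0: store L4 := 21  bus=[-]  L4: P0=M P1=I P2=I P3=I  mem[L4]=10

invalidations = 1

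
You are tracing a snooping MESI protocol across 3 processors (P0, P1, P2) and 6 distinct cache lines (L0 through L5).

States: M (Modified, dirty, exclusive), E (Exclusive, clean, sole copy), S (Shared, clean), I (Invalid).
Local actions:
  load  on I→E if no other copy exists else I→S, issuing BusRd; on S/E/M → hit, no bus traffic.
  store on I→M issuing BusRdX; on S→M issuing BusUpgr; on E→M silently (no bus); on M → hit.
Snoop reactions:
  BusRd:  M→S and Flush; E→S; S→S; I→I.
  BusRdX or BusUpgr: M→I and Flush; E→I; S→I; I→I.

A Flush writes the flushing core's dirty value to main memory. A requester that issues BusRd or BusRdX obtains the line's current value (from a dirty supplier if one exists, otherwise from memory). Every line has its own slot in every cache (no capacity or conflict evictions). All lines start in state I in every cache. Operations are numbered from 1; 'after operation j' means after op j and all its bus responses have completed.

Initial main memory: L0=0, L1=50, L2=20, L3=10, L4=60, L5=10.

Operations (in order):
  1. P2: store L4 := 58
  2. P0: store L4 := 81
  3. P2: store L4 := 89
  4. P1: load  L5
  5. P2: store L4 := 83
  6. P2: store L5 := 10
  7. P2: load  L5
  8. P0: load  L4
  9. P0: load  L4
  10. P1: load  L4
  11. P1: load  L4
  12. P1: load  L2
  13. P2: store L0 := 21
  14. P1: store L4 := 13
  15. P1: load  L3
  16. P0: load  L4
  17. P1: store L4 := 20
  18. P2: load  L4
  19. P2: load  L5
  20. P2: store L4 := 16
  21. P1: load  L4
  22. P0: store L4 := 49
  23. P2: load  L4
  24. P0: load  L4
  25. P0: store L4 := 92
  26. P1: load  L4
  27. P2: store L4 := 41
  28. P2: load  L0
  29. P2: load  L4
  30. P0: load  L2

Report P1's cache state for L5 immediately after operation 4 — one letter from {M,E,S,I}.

state = E

1. P2: store L4 := 58  bus=[BusRdX]  L4: P0=I P1=I P2=M  mem[L4]=60
2. P0: store L4 := 81  bus=[BusRdX,Flush]  L4: P0=M P1=I P2=I  mem[L4]=58
3. P2: store L4 := 89  bus=[BusRdX,Flush]  L4: P0=I P1=I P2=M  mem[L4]=81
4. P1: load  L5  bus=[BusRd]  L5: P0=I P1=E P2=I  mem[L5]=10
5. P2: store L4 := 83  bus=[-]  L4: P0=I P1=I P2=M  mem[L4]=81
6. P2: store L5 := 10  bus=[BusRdX]  L5: P0=I P1=I P2=M  mem[L5]=10
7. P2: load  L5  bus=[-]  L5: P0=I P1=I P2=M  mem[L5]=10
8. P0: load  L4  bus=[BusRd,Flush]  L4: P0=S P1=I P2=S  mem[L4]=83
9. P0: load  L4  bus=[-]  L4: P0=S P1=I P2=S  mem[L4]=83
10. P1: load  L4  bus=[BusRd]  L4: P0=S P1=S P2=S  mem[L4]=83
11. P1: load  L4  bus=[-]  L4: P0=S P1=S P2=S  mem[L4]=83
12. P1: load  L2  bus=[BusRd]  L2: P0=I P1=E P2=I  mem[L2]=20
13. P2: store L0 := 21  bus=[BusRdX]  L0: P0=I P1=I P2=M  mem[L0]=0
14. P1: store L4 := 13  bus=[BusUpgr]  L4: P0=I P1=M P2=I  mem[L4]=83
15. P1: load  L3  bus=[BusRd]  L3: P0=I P1=E P2=I  mem[L3]=10
16. P0: load  L4  bus=[BusRd,Flush]  L4: P0=S P1=S P2=I  mem[L4]=13
17. P1: store L4 := 20  bus=[BusUpgr]  L4: P0=I P1=M P2=I  mem[L4]=13
18. P2: load  L4  bus=[BusRd,Flush]  L4: P0=I P1=S P2=S  mem[L4]=20
19. P2: load  L5  bus=[-]  L5: P0=I P1=I P2=M  mem[L5]=10
20. P2: store L4 := 16  bus=[BusUpgr]  L4: P0=I P1=I P2=M  mem[L4]=20
21. P1: load  L4  bus=[BusRd,Flush]  L4: P0=I P1=S P2=S  mem[L4]=16
22. P0: store L4 := 49  bus=[BusRdX]  L4: P0=M P1=I P2=I  mem[L4]=16
23. P2: load  L4  bus=[BusRd,Flush]  L4: P0=S P1=I P2=S  mem[L4]=49
24. P0: load  L4  bus=[-]  L4: P0=S P1=I P2=S  mem[L4]=49
25. P0: store L4 := 92  bus=[BusUpgr]  L4: P0=M P1=I P2=I  mem[L4]=49
26. P1: load  L4  bus=[BusRd,Flush]  L4: P0=S P1=S P2=I  mem[L4]=92
27. P2: store L4 := 41  bus=[BusRdX]  L4: P0=I P1=I P2=M  mem[L4]=92
28. P2: load  L0  bus=[-]  L0: P0=I P1=I P2=M  mem[L0]=0
29. P2: load  L4  bus=[-]  L4: P0=I P1=I P2=M  mem[L4]=92
30. P0: load  L2  bus=[BusRd]  L2: P0=S P1=S P2=I  mem[L2]=20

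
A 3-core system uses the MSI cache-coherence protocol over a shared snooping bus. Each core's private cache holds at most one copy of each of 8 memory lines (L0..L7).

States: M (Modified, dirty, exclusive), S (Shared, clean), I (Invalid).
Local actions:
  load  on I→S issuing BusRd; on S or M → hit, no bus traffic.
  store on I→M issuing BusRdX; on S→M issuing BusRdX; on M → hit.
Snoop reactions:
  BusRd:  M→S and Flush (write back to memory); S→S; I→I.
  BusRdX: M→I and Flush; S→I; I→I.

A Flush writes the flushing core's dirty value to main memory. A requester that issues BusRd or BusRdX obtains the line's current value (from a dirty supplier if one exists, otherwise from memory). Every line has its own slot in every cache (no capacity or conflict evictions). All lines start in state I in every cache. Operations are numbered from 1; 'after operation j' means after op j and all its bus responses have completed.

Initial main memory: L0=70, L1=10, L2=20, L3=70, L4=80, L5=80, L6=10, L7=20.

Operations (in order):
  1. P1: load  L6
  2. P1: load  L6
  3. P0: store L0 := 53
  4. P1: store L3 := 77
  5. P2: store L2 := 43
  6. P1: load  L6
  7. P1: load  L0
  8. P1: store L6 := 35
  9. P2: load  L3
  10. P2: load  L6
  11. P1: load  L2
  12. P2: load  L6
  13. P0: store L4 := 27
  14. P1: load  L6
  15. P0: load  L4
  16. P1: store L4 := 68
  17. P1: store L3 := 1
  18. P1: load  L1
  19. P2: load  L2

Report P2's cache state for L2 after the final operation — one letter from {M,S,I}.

state = S

step 1: P1: load  L6  ⟶  ISI  (L6)  txn=BusRd  M[L6]=10
step 2: P1: load  L6  ⟶  ISI  (L6)  txn=∅  M[L6]=10
step 3: P0: store L0 := 53  ⟶  MII  (L0)  txn=BusRdX  M[L0]=70
step 4: P1: store L3 := 77  ⟶  IMI  (L3)  txn=BusRdX  M[L3]=70
step 5: P2: store L2 := 43  ⟶  IIM  (L2)  txn=BusRdX  M[L2]=20
step 6: P1: load  L6  ⟶  ISI  (L6)  txn=∅  M[L6]=10
step 7: P1: load  L0  ⟶  SSI  (L0)  txn=BusRd+Flush  M[L0]=53
step 8: P1: store L6 := 35  ⟶  IMI  (L6)  txn=BusRdX  M[L6]=10
step 9: P2: load  L3  ⟶  ISS  (L3)  txn=BusRd+Flush  M[L3]=77
step 10: P2: load  L6  ⟶  ISS  (L6)  txn=BusRd+Flush  M[L6]=35
step 11: P1: load  L2  ⟶  ISS  (L2)  txn=BusRd+Flush  M[L2]=43
step 12: P2: load  L6  ⟶  ISS  (L6)  txn=∅  M[L6]=35
step 13: P0: store L4 := 27  ⟶  MII  (L4)  txn=BusRdX  M[L4]=80
step 14: P1: load  L6  ⟶  ISS  (L6)  txn=∅  M[L6]=35
step 15: P0: load  L4  ⟶  MII  (L4)  txn=∅  M[L4]=80
step 16: P1: store L4 := 68  ⟶  IMI  (L4)  txn=BusRdX+Flush  M[L4]=27
step 17: P1: store L3 := 1  ⟶  IMI  (L3)  txn=BusRdX  M[L3]=77
step 18: P1: load  L1  ⟶  ISI  (L1)  txn=BusRd  M[L1]=10
step 19: P2: load  L2  ⟶  ISS  (L2)  txn=∅  M[L2]=43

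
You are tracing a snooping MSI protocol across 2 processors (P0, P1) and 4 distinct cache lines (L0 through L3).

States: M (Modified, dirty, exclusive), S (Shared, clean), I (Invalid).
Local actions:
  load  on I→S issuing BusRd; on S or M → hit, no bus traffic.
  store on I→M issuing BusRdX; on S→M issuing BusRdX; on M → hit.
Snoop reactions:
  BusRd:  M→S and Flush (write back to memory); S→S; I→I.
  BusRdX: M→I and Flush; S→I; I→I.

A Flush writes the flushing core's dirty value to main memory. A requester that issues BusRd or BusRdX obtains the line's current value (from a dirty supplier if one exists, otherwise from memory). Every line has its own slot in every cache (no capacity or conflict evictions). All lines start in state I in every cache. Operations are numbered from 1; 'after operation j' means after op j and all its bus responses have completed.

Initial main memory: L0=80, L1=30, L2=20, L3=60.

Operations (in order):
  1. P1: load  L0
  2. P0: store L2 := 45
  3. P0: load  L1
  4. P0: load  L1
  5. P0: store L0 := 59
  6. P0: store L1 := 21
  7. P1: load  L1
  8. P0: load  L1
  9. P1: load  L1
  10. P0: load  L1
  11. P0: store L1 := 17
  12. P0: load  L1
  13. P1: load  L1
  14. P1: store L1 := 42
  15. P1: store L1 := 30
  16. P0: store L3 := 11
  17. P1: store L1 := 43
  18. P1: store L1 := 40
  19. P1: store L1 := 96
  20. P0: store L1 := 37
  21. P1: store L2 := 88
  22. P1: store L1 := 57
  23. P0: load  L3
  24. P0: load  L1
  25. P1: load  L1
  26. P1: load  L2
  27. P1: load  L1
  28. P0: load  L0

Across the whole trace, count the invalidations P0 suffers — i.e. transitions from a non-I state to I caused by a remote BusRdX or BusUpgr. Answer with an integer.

invalidations = 3

[1] P1: load  L0 | P0:I, P1:S(80) | bus: BusRd
[2] P0: store L2 := 45 | P0:M(45), P1:I | bus: BusRdX
[3] P0: load  L1 | P0:S(30), P1:I | bus: BusRd
[4] P0: load  L1 | P0:S(30), P1:I | bus: none
[5] P0: store L0 := 59 | P0:M(59), P1:I | bus: BusRdX
[6] P0: store L1 := 21 | P0:M(21), P1:I | bus: BusRdX
[7] P1: load  L1 | P0:S(21), P1:S(21) | bus: BusRd,Flush
[8] P0: load  L1 | P0:S(21), P1:S(21) | bus: none
[9] P1: load  L1 | P0:S(21), P1:S(21) | bus: none
[10] P0: load  L1 | P0:S(21), P1:S(21) | bus: none
[11] P0: store L1 := 17 | P0:M(17), P1:I | bus: BusRdX
[12] P0: load  L1 | P0:M(17), P1:I | bus: none
[13] P1: load  L1 | P0:S(17), P1:S(17) | bus: BusRd,Flush
[14] P1: store L1 := 42 | P0:I, P1:M(42) | bus: BusRdX
[15] P1: store L1 := 30 | P0:I, P1:M(30) | bus: none
[16] P0: store L3 := 11 | P0:M(11), P1:I | bus: BusRdX
[17] P1: store L1 := 43 | P0:I, P1:M(43) | bus: none
[18] P1: store L1 := 40 | P0:I, P1:M(40) | bus: none
[19] P1: store L1 := 96 | P0:I, P1:M(96) | bus: none
[20] P0: store L1 := 37 | P0:M(37), P1:I | bus: BusRdX,Flush
[21] P1: store L2 := 88 | P0:I, P1:M(88) | bus: BusRdX,Flush
[22] P1: store L1 := 57 | P0:I, P1:M(57) | bus: BusRdX,Flush
[23] P0: load  L3 | P0:M(11), P1:I | bus: none
[24] P0: load  L1 | P0:S(57), P1:S(57) | bus: BusRd,Flush
[25] P1: load  L1 | P0:S(57), P1:S(57) | bus: none
[26] P1: load  L2 | P0:I, P1:M(88) | bus: none
[27] P1: load  L1 | P0:S(57), P1:S(57) | bus: none
[28] P0: load  L0 | P0:M(59), P1:I | bus: none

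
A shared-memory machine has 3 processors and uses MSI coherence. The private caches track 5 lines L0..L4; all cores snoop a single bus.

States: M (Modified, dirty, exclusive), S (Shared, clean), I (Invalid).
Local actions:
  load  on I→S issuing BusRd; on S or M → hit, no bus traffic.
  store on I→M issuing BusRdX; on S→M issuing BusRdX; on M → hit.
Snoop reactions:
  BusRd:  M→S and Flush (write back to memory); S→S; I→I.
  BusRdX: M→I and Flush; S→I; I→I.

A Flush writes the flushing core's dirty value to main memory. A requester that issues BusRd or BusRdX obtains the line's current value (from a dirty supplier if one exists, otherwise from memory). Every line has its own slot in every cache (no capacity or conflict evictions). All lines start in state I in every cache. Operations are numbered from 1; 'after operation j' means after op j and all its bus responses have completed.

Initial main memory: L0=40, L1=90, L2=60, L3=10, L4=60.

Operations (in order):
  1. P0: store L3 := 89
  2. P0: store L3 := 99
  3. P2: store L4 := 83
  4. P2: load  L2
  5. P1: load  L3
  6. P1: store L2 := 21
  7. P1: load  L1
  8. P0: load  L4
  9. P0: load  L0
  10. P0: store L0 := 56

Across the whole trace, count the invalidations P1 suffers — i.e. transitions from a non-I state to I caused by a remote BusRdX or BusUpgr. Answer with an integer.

  op1 P0: store L3 := 89 → M/I/I on L3; bus BusRdX; mem=10
  op2 P0: store L3 := 99 → M/I/I on L3; bus (none); mem=10
  op3 P2: store L4 := 83 → I/I/M on L4; bus BusRdX; mem=60
  op4 P2: load  L2 → I/I/S on L2; bus BusRd; mem=60
  op5 P1: load  L3 → S/S/I on L3; bus BusRd Flush; mem=99
  op6 P1: store L2 := 21 → I/M/I on L2; bus BusRdX; mem=60
  op7 P1: load  L1 → I/S/I on L1; bus BusRd; mem=90
  op8 P0: load  L4 → S/I/S on L4; bus BusRd Flush; mem=83
  op9 P0: load  L0 → S/I/I on L0; bus BusRd; mem=40
  op10 P0: store L0 := 56 → M/I/I on L0; bus BusRdX; mem=40

invalidations = 0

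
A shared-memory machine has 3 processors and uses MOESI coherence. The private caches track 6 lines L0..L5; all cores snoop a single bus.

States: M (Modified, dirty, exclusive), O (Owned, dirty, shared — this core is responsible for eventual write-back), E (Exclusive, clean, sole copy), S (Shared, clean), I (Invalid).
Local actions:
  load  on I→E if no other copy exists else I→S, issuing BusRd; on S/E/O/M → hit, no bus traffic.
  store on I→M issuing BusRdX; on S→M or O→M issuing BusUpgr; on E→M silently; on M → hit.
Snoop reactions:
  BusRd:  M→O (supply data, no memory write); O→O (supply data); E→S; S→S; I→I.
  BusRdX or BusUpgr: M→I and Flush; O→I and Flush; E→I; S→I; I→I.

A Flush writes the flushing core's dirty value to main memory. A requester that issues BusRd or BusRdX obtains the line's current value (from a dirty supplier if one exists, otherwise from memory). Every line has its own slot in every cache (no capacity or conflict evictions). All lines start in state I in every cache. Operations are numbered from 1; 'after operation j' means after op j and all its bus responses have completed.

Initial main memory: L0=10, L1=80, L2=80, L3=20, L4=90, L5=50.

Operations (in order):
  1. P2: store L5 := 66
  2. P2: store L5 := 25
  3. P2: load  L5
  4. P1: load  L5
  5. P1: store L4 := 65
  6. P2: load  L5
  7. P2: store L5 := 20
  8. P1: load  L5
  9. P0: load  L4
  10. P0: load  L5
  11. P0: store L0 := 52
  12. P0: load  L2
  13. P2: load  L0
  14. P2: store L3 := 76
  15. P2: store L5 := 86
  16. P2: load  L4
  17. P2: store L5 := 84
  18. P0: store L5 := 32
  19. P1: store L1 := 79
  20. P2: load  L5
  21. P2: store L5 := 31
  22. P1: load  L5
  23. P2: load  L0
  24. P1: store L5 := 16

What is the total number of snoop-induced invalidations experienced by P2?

invalidations = 2

1. P2: store L5 := 66  bus=[BusRdX]  L5: P0=I P1=I P2=M  mem[L5]=50
2. P2: store L5 := 25  bus=[-]  L5: P0=I P1=I P2=M  mem[L5]=50
3. P2: load  L5  bus=[-]  L5: P0=I P1=I P2=M  mem[L5]=50
4. P1: load  L5  bus=[BusRd]  L5: P0=I P1=S P2=O  mem[L5]=50
5. P1: store L4 := 65  bus=[BusRdX]  L4: P0=I P1=M P2=I  mem[L4]=90
6. P2: load  L5  bus=[-]  L5: P0=I P1=S P2=O  mem[L5]=50
7. P2: store L5 := 20  bus=[BusUpgr]  L5: P0=I P1=I P2=M  mem[L5]=50
8. P1: load  L5  bus=[BusRd]  L5: P0=I P1=S P2=O  mem[L5]=50
9. P0: load  L4  bus=[BusRd]  L4: P0=S P1=O P2=I  mem[L4]=90
10. P0: load  L5  bus=[BusRd]  L5: P0=S P1=S P2=O  mem[L5]=50
11. P0: store L0 := 52  bus=[BusRdX]  L0: P0=M P1=I P2=I  mem[L0]=10
12. P0: load  L2  bus=[BusRd]  L2: P0=E P1=I P2=I  mem[L2]=80
13. P2: load  L0  bus=[BusRd]  L0: P0=O P1=I P2=S  mem[L0]=10
14. P2: store L3 := 76  bus=[BusRdX]  L3: P0=I P1=I P2=M  mem[L3]=20
15. P2: store L5 := 86  bus=[BusUpgr]  L5: P0=I P1=I P2=M  mem[L5]=50
16. P2: load  L4  bus=[BusRd]  L4: P0=S P1=O P2=S  mem[L4]=90
17. P2: store L5 := 84  bus=[-]  L5: P0=I P1=I P2=M  mem[L5]=50
18. P0: store L5 := 32  bus=[BusRdX,Flush]  L5: P0=M P1=I P2=I  mem[L5]=84
19. P1: store L1 := 79  bus=[BusRdX]  L1: P0=I P1=M P2=I  mem[L1]=80
20. P2: load  L5  bus=[BusRd]  L5: P0=O P1=I P2=S  mem[L5]=84
21. P2: store L5 := 31  bus=[BusUpgr,Flush]  L5: P0=I P1=I P2=M  mem[L5]=32
22. P1: load  L5  bus=[BusRd]  L5: P0=I P1=S P2=O  mem[L5]=32
23. P2: load  L0  bus=[-]  L0: P0=O P1=I P2=S  mem[L0]=10
24. P1: store L5 := 16  bus=[BusUpgr,Flush]  L5: P0=I P1=M P2=I  mem[L5]=31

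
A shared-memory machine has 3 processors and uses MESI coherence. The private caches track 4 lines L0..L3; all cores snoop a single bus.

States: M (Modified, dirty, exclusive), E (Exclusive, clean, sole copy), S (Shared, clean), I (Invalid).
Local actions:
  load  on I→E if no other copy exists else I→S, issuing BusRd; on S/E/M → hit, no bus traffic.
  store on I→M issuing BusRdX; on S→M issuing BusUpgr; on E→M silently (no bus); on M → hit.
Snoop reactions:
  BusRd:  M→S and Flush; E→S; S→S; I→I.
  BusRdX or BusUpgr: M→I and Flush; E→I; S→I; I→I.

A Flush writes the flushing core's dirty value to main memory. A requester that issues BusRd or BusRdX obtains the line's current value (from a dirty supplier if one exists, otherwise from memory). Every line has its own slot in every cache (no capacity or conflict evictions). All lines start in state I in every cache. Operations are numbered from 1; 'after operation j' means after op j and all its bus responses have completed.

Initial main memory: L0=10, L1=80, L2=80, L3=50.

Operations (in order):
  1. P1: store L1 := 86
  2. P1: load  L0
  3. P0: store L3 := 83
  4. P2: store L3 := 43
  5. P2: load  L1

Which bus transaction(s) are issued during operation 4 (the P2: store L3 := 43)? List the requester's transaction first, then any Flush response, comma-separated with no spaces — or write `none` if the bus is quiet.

bus = BusRdX,Flush

[1] P1: store L1 := 86 | P0:I, P1:M(86), P2:I | bus: BusRdX
[2] P1: load  L0 | P0:I, P1:E(10), P2:I | bus: BusRd
[3] P0: store L3 := 83 | P0:M(83), P1:I, P2:I | bus: BusRdX
[4] P2: store L3 := 43 | P0:I, P1:I, P2:M(43) | bus: BusRdX,Flush
[5] P2: load  L1 | P0:I, P1:S(86), P2:S(86) | bus: BusRd,Flush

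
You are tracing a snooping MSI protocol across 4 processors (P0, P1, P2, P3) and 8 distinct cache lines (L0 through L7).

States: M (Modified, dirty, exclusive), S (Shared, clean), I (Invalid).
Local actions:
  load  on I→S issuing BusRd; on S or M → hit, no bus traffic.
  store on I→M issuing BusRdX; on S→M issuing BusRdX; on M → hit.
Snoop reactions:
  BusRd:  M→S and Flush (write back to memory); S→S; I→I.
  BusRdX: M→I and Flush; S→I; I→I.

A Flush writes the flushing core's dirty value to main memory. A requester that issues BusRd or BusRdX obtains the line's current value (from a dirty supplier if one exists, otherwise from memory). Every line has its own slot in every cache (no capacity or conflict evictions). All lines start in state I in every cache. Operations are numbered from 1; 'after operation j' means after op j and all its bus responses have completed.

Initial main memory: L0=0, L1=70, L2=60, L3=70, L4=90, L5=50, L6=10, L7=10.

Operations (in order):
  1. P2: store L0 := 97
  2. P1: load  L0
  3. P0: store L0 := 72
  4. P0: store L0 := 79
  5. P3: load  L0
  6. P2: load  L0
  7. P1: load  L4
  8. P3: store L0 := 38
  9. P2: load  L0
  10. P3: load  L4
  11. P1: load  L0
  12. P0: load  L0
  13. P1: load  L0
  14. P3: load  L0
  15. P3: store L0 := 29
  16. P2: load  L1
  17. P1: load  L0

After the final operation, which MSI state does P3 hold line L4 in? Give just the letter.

[1] P2: store L0 := 97 | P0:I, P1:I, P2:M(97), P3:I | bus: BusRdX
[2] P1: load  L0 | P0:I, P1:S(97), P2:S(97), P3:I | bus: BusRd,Flush
[3] P0: store L0 := 72 | P0:M(72), P1:I, P2:I, P3:I | bus: BusRdX
[4] P0: store L0 := 79 | P0:M(79), P1:I, P2:I, P3:I | bus: none
[5] P3: load  L0 | P0:S(79), P1:I, P2:I, P3:S(79) | bus: BusRd,Flush
[6] P2: load  L0 | P0:S(79), P1:I, P2:S(79), P3:S(79) | bus: BusRd
[7] P1: load  L4 | P0:I, P1:S(90), P2:I, P3:I | bus: BusRd
[8] P3: store L0 := 38 | P0:I, P1:I, P2:I, P3:M(38) | bus: BusRdX
[9] P2: load  L0 | P0:I, P1:I, P2:S(38), P3:S(38) | bus: BusRd,Flush
[10] P3: load  L4 | P0:I, P1:S(90), P2:I, P3:S(90) | bus: BusRd
[11] P1: load  L0 | P0:I, P1:S(38), P2:S(38), P3:S(38) | bus: BusRd
[12] P0: load  L0 | P0:S(38), P1:S(38), P2:S(38), P3:S(38) | bus: BusRd
[13] P1: load  L0 | P0:S(38), P1:S(38), P2:S(38), P3:S(38) | bus: none
[14] P3: load  L0 | P0:S(38), P1:S(38), P2:S(38), P3:S(38) | bus: none
[15] P3: store L0 := 29 | P0:I, P1:I, P2:I, P3:M(29) | bus: BusRdX
[16] P2: load  L1 | P0:I, P1:I, P2:S(70), P3:I | bus: BusRd
[17] P1: load  L0 | P0:I, P1:S(29), P2:I, P3:S(29) | bus: BusRd,Flush

state = S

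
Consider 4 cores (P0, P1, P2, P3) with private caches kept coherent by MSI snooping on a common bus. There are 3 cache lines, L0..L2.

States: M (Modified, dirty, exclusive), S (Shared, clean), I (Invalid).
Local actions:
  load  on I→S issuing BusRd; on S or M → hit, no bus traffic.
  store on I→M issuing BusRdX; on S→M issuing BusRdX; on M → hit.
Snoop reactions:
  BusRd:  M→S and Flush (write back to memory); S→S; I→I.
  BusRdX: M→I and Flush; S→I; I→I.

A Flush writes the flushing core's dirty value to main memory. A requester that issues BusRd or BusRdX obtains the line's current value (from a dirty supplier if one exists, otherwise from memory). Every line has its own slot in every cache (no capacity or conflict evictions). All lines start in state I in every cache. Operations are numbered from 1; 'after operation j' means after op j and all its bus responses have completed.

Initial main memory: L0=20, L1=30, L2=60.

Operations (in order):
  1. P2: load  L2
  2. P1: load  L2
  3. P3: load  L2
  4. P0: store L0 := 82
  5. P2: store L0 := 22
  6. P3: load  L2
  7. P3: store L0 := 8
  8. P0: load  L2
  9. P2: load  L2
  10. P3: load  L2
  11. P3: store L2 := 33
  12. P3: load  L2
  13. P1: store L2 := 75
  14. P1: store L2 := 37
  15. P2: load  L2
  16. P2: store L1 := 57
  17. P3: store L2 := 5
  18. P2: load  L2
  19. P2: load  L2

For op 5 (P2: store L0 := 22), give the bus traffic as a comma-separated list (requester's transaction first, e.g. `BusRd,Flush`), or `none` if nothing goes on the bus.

bus = BusRdX,Flush

  op1 P2: load  L2 → I/I/S/I on L2; bus BusRd; mem=60
  op2 P1: load  L2 → I/S/S/I on L2; bus BusRd; mem=60
  op3 P3: load  L2 → I/S/S/S on L2; bus BusRd; mem=60
  op4 P0: store L0 := 82 → M/I/I/I on L0; bus BusRdX; mem=20
  op5 P2: store L0 := 22 → I/I/M/I on L0; bus BusRdX Flush; mem=82
  op6 P3: load  L2 → I/S/S/S on L2; bus (none); mem=60
  op7 P3: store L0 := 8 → I/I/I/M on L0; bus BusRdX Flush; mem=22
  op8 P0: load  L2 → S/S/S/S on L2; bus BusRd; mem=60
  op9 P2: load  L2 → S/S/S/S on L2; bus (none); mem=60
  op10 P3: load  L2 → S/S/S/S on L2; bus (none); mem=60
  op11 P3: store L2 := 33 → I/I/I/M on L2; bus BusRdX; mem=60
  op12 P3: load  L2 → I/I/I/M on L2; bus (none); mem=60
  op13 P1: store L2 := 75 → I/M/I/I on L2; bus BusRdX Flush; mem=33
  op14 P1: store L2 := 37 → I/M/I/I on L2; bus (none); mem=33
  op15 P2: load  L2 → I/S/S/I on L2; bus BusRd Flush; mem=37
  op16 P2: store L1 := 57 → I/I/M/I on L1; bus BusRdX; mem=30
  op17 P3: store L2 := 5 → I/I/I/M on L2; bus BusRdX; mem=37
  op18 P2: load  L2 → I/I/S/S on L2; bus BusRd Flush; mem=5
  op19 P2: load  L2 → I/I/S/S on L2; bus (none); mem=5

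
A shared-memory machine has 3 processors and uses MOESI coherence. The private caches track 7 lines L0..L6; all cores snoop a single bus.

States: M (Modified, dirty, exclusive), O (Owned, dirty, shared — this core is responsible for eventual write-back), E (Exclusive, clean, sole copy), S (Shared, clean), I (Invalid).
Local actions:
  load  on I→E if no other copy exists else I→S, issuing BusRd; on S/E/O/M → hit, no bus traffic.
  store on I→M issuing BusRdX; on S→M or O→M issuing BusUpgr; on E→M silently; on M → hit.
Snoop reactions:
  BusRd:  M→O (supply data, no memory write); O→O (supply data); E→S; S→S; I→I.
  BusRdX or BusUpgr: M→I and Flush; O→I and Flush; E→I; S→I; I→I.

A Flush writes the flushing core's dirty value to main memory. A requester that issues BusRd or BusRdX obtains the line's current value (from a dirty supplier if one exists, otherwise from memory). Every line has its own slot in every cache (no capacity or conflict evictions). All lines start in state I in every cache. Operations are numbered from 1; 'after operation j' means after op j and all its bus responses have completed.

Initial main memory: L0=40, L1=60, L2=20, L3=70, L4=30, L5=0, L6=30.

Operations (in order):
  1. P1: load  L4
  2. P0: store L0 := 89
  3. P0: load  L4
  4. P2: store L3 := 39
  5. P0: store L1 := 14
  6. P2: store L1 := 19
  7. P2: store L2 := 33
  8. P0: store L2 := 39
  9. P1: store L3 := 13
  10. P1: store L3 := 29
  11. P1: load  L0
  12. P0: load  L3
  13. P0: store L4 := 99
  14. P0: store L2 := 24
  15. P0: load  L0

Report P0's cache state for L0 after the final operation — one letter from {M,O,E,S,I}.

state = O

  op1 P1: load  L4 → I/E/I on L4; bus BusRd; mem=30
  op2 P0: store L0 := 89 → M/I/I on L0; bus BusRdX; mem=40
  op3 P0: load  L4 → S/S/I on L4; bus BusRd; mem=30
  op4 P2: store L3 := 39 → I/I/M on L3; bus BusRdX; mem=70
  op5 P0: store L1 := 14 → M/I/I on L1; bus BusRdX; mem=60
  op6 P2: store L1 := 19 → I/I/M on L1; bus BusRdX Flush; mem=14
  op7 P2: store L2 := 33 → I/I/M on L2; bus BusRdX; mem=20
  op8 P0: store L2 := 39 → M/I/I on L2; bus BusRdX Flush; mem=33
  op9 P1: store L3 := 13 → I/M/I on L3; bus BusRdX Flush; mem=39
  op10 P1: store L3 := 29 → I/M/I on L3; bus (none); mem=39
  op11 P1: load  L0 → O/S/I on L0; bus BusRd; mem=40
  op12 P0: load  L3 → S/O/I on L3; bus BusRd; mem=39
  op13 P0: store L4 := 99 → M/I/I on L4; bus BusUpgr; mem=30
  op14 P0: store L2 := 24 → M/I/I on L2; bus (none); mem=33
  op15 P0: load  L0 → O/S/I on L0; bus (none); mem=40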